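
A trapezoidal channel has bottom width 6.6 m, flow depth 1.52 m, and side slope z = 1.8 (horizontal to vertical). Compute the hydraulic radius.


For a trapezoidal section with side slope z:
A = (b + z*y)*y = (6.6 + 1.8*1.52)*1.52 = 14.191 m^2.
P = b + 2*y*sqrt(1 + z^2) = 6.6 + 2*1.52*sqrt(1 + 1.8^2) = 12.86 m.
R = A/P = 14.191 / 12.86 = 1.1035 m.

1.1035


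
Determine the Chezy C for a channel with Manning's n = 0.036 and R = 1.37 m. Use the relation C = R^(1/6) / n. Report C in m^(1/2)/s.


The Chezy coefficient relates to Manning's n through C = R^(1/6) / n.
R^(1/6) = 1.37^(1/6) = 1.053869.
C = 1.053869 / 0.036 = 29.27 m^(1/2)/s.

29.27


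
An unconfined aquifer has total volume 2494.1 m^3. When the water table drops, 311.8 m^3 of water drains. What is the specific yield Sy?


Specific yield Sy = Volume drained / Total volume.
Sy = 311.8 / 2494.1
   = 0.125.

0.125


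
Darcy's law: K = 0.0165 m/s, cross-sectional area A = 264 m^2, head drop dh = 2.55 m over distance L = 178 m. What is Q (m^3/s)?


Darcy's law: Q = K * A * i, where i = dh/L.
Hydraulic gradient i = 2.55 / 178 = 0.014326.
Q = 0.0165 * 264 * 0.014326
  = 0.0624 m^3/s.

0.0624


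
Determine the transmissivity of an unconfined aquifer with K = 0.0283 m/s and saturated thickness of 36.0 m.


Transmissivity is defined as T = K * h.
T = 0.0283 * 36.0
  = 1.0188 m^2/s.

1.0188


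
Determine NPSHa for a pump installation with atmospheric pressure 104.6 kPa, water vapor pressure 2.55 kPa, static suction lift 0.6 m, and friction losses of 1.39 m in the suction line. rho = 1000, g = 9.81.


NPSHa = p_atm/(rho*g) - z_s - hf_s - p_vap/(rho*g).
p_atm/(rho*g) = 104.6*1000 / (1000*9.81) = 10.663 m.
p_vap/(rho*g) = 2.55*1000 / (1000*9.81) = 0.26 m.
NPSHa = 10.663 - 0.6 - 1.39 - 0.26
      = 8.41 m.

8.41


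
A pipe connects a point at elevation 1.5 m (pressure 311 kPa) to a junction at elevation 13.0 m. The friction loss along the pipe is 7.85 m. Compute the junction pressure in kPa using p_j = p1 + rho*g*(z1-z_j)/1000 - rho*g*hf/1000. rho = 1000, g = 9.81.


Junction pressure: p_j = p1 + rho*g*(z1 - z_j)/1000 - rho*g*hf/1000.
Elevation term = 1000*9.81*(1.5 - 13.0)/1000 = -112.815 kPa.
Friction term = 1000*9.81*7.85/1000 = 77.008 kPa.
p_j = 311 + -112.815 - 77.008 = 121.18 kPa.

121.18


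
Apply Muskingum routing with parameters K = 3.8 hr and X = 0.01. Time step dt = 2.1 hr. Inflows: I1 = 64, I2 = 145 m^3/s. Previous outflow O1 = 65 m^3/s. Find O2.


Muskingum coefficients:
denom = 2*K*(1-X) + dt = 2*3.8*(1-0.01) + 2.1 = 9.624.
C0 = (dt - 2*K*X)/denom = (2.1 - 2*3.8*0.01)/9.624 = 0.2103.
C1 = (dt + 2*K*X)/denom = (2.1 + 2*3.8*0.01)/9.624 = 0.2261.
C2 = (2*K*(1-X) - dt)/denom = 0.5636.
O2 = C0*I2 + C1*I1 + C2*O1
   = 0.2103*145 + 0.2261*64 + 0.5636*65
   = 81.6 m^3/s.

81.6


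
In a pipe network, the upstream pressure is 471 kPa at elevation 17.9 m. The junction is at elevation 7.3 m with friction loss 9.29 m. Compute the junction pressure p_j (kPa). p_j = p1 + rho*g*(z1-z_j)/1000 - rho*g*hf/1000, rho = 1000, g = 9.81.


Junction pressure: p_j = p1 + rho*g*(z1 - z_j)/1000 - rho*g*hf/1000.
Elevation term = 1000*9.81*(17.9 - 7.3)/1000 = 103.986 kPa.
Friction term = 1000*9.81*9.29/1000 = 91.135 kPa.
p_j = 471 + 103.986 - 91.135 = 483.85 kPa.

483.85


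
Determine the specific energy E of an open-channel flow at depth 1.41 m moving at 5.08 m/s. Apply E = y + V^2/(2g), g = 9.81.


Specific energy E = y + V^2/(2g).
Velocity head = V^2/(2g) = 5.08^2 / (2*9.81) = 25.8064 / 19.62 = 1.3153 m.
E = 1.41 + 1.3153 = 2.7253 m.

2.7253


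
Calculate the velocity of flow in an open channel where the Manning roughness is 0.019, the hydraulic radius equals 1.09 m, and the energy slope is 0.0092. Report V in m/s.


Manning's equation gives V = (1/n) * R^(2/3) * S^(1/2).
First, compute R^(2/3) = 1.09^(2/3) = 1.0591.
Next, S^(1/2) = 0.0092^(1/2) = 0.095917.
Then 1/n = 1/0.019 = 52.63.
V = 52.63 * 1.0591 * 0.095917 = 5.3468 m/s.

5.3468


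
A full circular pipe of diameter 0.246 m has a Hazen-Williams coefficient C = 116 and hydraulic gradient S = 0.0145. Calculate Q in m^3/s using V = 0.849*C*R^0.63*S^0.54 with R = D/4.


For a full circular pipe, R = D/4 = 0.246/4 = 0.0615 m.
V = 0.849 * 116 * 0.0615^0.63 * 0.0145^0.54
  = 0.849 * 116 * 0.17258 * 0.101657
  = 1.7278 m/s.
Pipe area A = pi*D^2/4 = pi*0.246^2/4 = 0.0475 m^2.
Q = A * V = 0.0475 * 1.7278 = 0.0821 m^3/s.

0.0821


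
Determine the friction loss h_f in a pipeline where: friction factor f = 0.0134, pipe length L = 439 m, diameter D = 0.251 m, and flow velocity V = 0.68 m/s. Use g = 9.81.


Darcy-Weisbach equation: h_f = f * (L/D) * V^2/(2g).
f * L/D = 0.0134 * 439/0.251 = 23.4367.
V^2/(2g) = 0.68^2 / (2*9.81) = 0.4624 / 19.62 = 0.0236 m.
h_f = 23.4367 * 0.0236 = 0.552 m.

0.552


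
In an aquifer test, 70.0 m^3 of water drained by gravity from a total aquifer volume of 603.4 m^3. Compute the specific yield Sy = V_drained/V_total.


Specific yield Sy = Volume drained / Total volume.
Sy = 70.0 / 603.4
   = 0.116.

0.116


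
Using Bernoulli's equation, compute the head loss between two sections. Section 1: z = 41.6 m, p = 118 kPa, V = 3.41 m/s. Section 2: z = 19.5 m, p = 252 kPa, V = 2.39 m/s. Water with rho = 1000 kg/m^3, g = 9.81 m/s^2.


Total head at each section: H = z + p/(rho*g) + V^2/(2g).
H1 = 41.6 + 118*1000/(1000*9.81) + 3.41^2/(2*9.81)
   = 41.6 + 12.029 + 0.5927
   = 54.221 m.
H2 = 19.5 + 252*1000/(1000*9.81) + 2.39^2/(2*9.81)
   = 19.5 + 25.688 + 0.2911
   = 45.479 m.
h_L = H1 - H2 = 54.221 - 45.479 = 8.742 m.

8.742


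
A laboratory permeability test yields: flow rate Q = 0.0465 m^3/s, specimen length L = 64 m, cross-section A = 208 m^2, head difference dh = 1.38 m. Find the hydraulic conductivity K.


From K = Q*L / (A*dh):
Numerator: Q*L = 0.0465 * 64 = 2.976.
Denominator: A*dh = 208 * 1.38 = 287.04.
K = 2.976 / 287.04 = 0.010368 m/s.

0.010368


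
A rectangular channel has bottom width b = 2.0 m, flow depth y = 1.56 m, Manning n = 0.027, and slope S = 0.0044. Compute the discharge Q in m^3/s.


For a rectangular channel, the cross-sectional area A = b * y = 2.0 * 1.56 = 3.12 m^2.
The wetted perimeter P = b + 2y = 2.0 + 2*1.56 = 5.12 m.
Hydraulic radius R = A/P = 3.12/5.12 = 0.6094 m.
Velocity V = (1/n)*R^(2/3)*S^(1/2) = (1/0.027)*0.6094^(2/3)*0.0044^(1/2) = 1.7658 m/s.
Discharge Q = A * V = 3.12 * 1.7658 = 5.509 m^3/s.

5.509


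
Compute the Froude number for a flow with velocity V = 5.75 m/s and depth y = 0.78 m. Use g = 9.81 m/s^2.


The Froude number is defined as Fr = V / sqrt(g*y).
g*y = 9.81 * 0.78 = 7.6518.
sqrt(g*y) = sqrt(7.6518) = 2.7662.
Fr = 5.75 / 2.7662 = 2.0787.

2.0787


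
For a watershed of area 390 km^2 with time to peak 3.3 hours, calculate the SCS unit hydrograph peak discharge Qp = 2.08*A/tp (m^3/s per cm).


SCS formula: Qp = 2.08 * A / tp.
Qp = 2.08 * 390 / 3.3
   = 811.2 / 3.3
   = 245.82 m^3/s per cm.

245.82


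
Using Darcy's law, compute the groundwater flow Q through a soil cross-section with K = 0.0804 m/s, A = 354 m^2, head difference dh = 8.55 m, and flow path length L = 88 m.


Darcy's law: Q = K * A * i, where i = dh/L.
Hydraulic gradient i = 8.55 / 88 = 0.097159.
Q = 0.0804 * 354 * 0.097159
  = 2.7653 m^3/s.

2.7653


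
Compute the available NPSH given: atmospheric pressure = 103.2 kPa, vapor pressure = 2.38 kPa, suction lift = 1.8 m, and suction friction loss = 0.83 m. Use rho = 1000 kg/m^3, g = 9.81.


NPSHa = p_atm/(rho*g) - z_s - hf_s - p_vap/(rho*g).
p_atm/(rho*g) = 103.2*1000 / (1000*9.81) = 10.52 m.
p_vap/(rho*g) = 2.38*1000 / (1000*9.81) = 0.243 m.
NPSHa = 10.52 - 1.8 - 0.83 - 0.243
      = 7.65 m.

7.65


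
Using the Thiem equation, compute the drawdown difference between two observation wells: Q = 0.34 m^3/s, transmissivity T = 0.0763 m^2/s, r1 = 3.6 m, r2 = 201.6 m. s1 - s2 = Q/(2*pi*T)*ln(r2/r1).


Thiem equation: s1 - s2 = Q/(2*pi*T) * ln(r2/r1).
ln(r2/r1) = ln(201.6/3.6) = 4.0254.
Q/(2*pi*T) = 0.34 / (2*pi*0.0763) = 0.34 / 0.4794 = 0.7092.
s1 - s2 = 0.7092 * 4.0254 = 2.8548 m.

2.8548


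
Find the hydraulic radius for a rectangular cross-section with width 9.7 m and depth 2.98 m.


For a rectangular section:
Flow area A = b * y = 9.7 * 2.98 = 28.91 m^2.
Wetted perimeter P = b + 2y = 9.7 + 2*2.98 = 15.66 m.
Hydraulic radius R = A/P = 28.91 / 15.66 = 1.8458 m.

1.8458


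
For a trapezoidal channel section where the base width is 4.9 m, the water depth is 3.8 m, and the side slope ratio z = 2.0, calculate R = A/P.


For a trapezoidal section with side slope z:
A = (b + z*y)*y = (4.9 + 2.0*3.8)*3.8 = 47.5 m^2.
P = b + 2*y*sqrt(1 + z^2) = 4.9 + 2*3.8*sqrt(1 + 2.0^2) = 21.894 m.
R = A/P = 47.5 / 21.894 = 2.1695 m.

2.1695


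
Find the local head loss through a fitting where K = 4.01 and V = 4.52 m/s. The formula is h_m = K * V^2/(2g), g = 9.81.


Minor loss formula: h_m = K * V^2/(2g).
V^2 = 4.52^2 = 20.4304.
V^2/(2g) = 20.4304 / 19.62 = 1.0413 m.
h_m = 4.01 * 1.0413 = 4.1756 m.

4.1756


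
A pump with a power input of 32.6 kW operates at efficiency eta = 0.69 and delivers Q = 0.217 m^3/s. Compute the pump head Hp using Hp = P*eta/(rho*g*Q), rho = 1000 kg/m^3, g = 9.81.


Pump head formula: Hp = P * eta / (rho * g * Q).
Numerator: P * eta = 32.6 * 1000 * 0.69 = 22494.0 W.
Denominator: rho * g * Q = 1000 * 9.81 * 0.217 = 2128.77.
Hp = 22494.0 / 2128.77 = 10.57 m.

10.57


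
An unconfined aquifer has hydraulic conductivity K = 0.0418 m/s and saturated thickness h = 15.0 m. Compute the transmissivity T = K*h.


Transmissivity is defined as T = K * h.
T = 0.0418 * 15.0
  = 0.627 m^2/s.

0.627


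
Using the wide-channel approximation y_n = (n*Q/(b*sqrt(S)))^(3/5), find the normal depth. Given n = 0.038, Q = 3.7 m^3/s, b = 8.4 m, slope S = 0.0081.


We use the wide-channel approximation y_n = (n*Q/(b*sqrt(S)))^(3/5).
sqrt(S) = sqrt(0.0081) = 0.09.
Numerator: n*Q = 0.038 * 3.7 = 0.1406.
Denominator: b*sqrt(S) = 8.4 * 0.09 = 0.756.
arg = 0.186.
y_n = 0.186^(3/5) = 0.3645 m.

0.3645


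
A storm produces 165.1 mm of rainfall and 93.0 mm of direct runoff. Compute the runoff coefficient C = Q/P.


The runoff coefficient C = runoff depth / rainfall depth.
C = 93.0 / 165.1
  = 0.5633.

0.5633


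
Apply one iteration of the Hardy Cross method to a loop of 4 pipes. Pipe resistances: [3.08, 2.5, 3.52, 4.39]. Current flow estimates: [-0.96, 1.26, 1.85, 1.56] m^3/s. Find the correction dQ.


Numerator terms (r*Q*|Q|): 3.08*-0.96*|-0.96| = -2.8385; 2.5*1.26*|1.26| = 3.969; 3.52*1.85*|1.85| = 12.0472; 4.39*1.56*|1.56| = 10.6835.
Sum of numerator = 23.8612.
Denominator terms (r*|Q|): 3.08*|-0.96| = 2.9568; 2.5*|1.26| = 3.15; 3.52*|1.85| = 6.512; 4.39*|1.56| = 6.8484.
2 * sum of denominator = 2 * 19.4672 = 38.9344.
dQ = -23.8612 / 38.9344 = -0.6129 m^3/s.

-0.6129


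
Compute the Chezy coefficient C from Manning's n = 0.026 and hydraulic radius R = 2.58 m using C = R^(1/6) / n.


The Chezy coefficient relates to Manning's n through C = R^(1/6) / n.
R^(1/6) = 2.58^(1/6) = 1.171125.
C = 1.171125 / 0.026 = 45.04 m^(1/2)/s.

45.04


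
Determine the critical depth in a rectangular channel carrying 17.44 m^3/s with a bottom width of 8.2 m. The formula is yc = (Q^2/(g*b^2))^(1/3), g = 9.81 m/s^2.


Using yc = (Q^2 / (g * b^2))^(1/3):
Q^2 = 17.44^2 = 304.15.
g * b^2 = 9.81 * 8.2^2 = 9.81 * 67.24 = 659.62.
Q^2 / (g*b^2) = 304.15 / 659.62 = 0.4611.
yc = 0.4611^(1/3) = 0.7726 m.

0.7726


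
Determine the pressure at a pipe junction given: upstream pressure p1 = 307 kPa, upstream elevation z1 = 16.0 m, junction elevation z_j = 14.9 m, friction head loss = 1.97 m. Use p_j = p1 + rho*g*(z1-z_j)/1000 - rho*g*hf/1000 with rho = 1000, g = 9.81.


Junction pressure: p_j = p1 + rho*g*(z1 - z_j)/1000 - rho*g*hf/1000.
Elevation term = 1000*9.81*(16.0 - 14.9)/1000 = 10.791 kPa.
Friction term = 1000*9.81*1.97/1000 = 19.326 kPa.
p_j = 307 + 10.791 - 19.326 = 298.47 kPa.

298.47


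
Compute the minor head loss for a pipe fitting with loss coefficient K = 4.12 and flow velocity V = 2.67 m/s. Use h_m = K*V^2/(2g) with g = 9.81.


Minor loss formula: h_m = K * V^2/(2g).
V^2 = 2.67^2 = 7.1289.
V^2/(2g) = 7.1289 / 19.62 = 0.3633 m.
h_m = 4.12 * 0.3633 = 1.497 m.

1.497


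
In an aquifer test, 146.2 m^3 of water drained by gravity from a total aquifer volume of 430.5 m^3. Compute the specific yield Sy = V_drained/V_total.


Specific yield Sy = Volume drained / Total volume.
Sy = 146.2 / 430.5
   = 0.3396.

0.3396


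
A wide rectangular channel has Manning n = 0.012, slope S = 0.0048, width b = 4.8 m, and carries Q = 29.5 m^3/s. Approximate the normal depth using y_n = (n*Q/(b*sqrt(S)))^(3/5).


We use the wide-channel approximation y_n = (n*Q/(b*sqrt(S)))^(3/5).
sqrt(S) = sqrt(0.0048) = 0.069282.
Numerator: n*Q = 0.012 * 29.5 = 0.354.
Denominator: b*sqrt(S) = 4.8 * 0.069282 = 0.332554.
arg = 1.0645.
y_n = 1.0645^(3/5) = 1.0382 m.

1.0382


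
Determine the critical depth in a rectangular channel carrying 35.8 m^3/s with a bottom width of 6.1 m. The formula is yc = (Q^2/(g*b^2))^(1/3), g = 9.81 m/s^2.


Using yc = (Q^2 / (g * b^2))^(1/3):
Q^2 = 35.8^2 = 1281.64.
g * b^2 = 9.81 * 6.1^2 = 9.81 * 37.21 = 365.03.
Q^2 / (g*b^2) = 1281.64 / 365.03 = 3.5111.
yc = 3.5111^(1/3) = 1.5199 m.

1.5199


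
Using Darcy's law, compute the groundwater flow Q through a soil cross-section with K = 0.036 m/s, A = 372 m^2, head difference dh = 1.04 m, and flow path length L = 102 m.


Darcy's law: Q = K * A * i, where i = dh/L.
Hydraulic gradient i = 1.04 / 102 = 0.010196.
Q = 0.036 * 372 * 0.010196
  = 0.1365 m^3/s.

0.1365


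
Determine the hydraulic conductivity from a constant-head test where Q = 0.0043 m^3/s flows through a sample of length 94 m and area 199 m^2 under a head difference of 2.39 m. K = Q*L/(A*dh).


From K = Q*L / (A*dh):
Numerator: Q*L = 0.0043 * 94 = 0.4042.
Denominator: A*dh = 199 * 2.39 = 475.61.
K = 0.4042 / 475.61 = 0.00085 m/s.

0.00085


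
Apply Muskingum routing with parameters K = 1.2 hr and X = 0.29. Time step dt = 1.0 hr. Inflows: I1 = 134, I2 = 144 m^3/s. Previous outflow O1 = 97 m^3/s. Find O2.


Muskingum coefficients:
denom = 2*K*(1-X) + dt = 2*1.2*(1-0.29) + 1.0 = 2.704.
C0 = (dt - 2*K*X)/denom = (1.0 - 2*1.2*0.29)/2.704 = 0.1124.
C1 = (dt + 2*K*X)/denom = (1.0 + 2*1.2*0.29)/2.704 = 0.6272.
C2 = (2*K*(1-X) - dt)/denom = 0.2604.
O2 = C0*I2 + C1*I1 + C2*O1
   = 0.1124*144 + 0.6272*134 + 0.2604*97
   = 125.49 m^3/s.

125.49


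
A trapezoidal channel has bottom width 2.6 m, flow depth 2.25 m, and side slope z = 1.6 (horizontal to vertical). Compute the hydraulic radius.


For a trapezoidal section with side slope z:
A = (b + z*y)*y = (2.6 + 1.6*2.25)*2.25 = 13.95 m^2.
P = b + 2*y*sqrt(1 + z^2) = 2.6 + 2*2.25*sqrt(1 + 1.6^2) = 11.091 m.
R = A/P = 13.95 / 11.091 = 1.2578 m.

1.2578


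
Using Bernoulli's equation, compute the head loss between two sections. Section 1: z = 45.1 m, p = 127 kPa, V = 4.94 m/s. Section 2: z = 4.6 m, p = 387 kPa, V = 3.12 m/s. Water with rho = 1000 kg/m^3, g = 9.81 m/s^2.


Total head at each section: H = z + p/(rho*g) + V^2/(2g).
H1 = 45.1 + 127*1000/(1000*9.81) + 4.94^2/(2*9.81)
   = 45.1 + 12.946 + 1.2438
   = 59.29 m.
H2 = 4.6 + 387*1000/(1000*9.81) + 3.12^2/(2*9.81)
   = 4.6 + 39.45 + 0.4961
   = 44.546 m.
h_L = H1 - H2 = 59.29 - 44.546 = 14.744 m.

14.744


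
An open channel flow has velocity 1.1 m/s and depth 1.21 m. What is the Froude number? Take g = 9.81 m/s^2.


The Froude number is defined as Fr = V / sqrt(g*y).
g*y = 9.81 * 1.21 = 11.8701.
sqrt(g*y) = sqrt(11.8701) = 3.4453.
Fr = 1.1 / 3.4453 = 0.3193.

0.3193


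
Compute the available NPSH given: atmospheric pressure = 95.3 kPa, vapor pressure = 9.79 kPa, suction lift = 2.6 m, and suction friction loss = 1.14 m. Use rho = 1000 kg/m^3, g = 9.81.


NPSHa = p_atm/(rho*g) - z_s - hf_s - p_vap/(rho*g).
p_atm/(rho*g) = 95.3*1000 / (1000*9.81) = 9.715 m.
p_vap/(rho*g) = 9.79*1000 / (1000*9.81) = 0.998 m.
NPSHa = 9.715 - 2.6 - 1.14 - 0.998
      = 4.98 m.

4.98


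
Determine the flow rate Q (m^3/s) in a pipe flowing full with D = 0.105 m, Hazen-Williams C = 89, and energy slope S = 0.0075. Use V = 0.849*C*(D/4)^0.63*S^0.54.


For a full circular pipe, R = D/4 = 0.105/4 = 0.0262 m.
V = 0.849 * 89 * 0.0262^0.63 * 0.0075^0.54
  = 0.849 * 89 * 0.100937 * 0.071209
  = 0.5431 m/s.
Pipe area A = pi*D^2/4 = pi*0.105^2/4 = 0.0087 m^2.
Q = A * V = 0.0087 * 0.5431 = 0.0047 m^3/s.

0.0047


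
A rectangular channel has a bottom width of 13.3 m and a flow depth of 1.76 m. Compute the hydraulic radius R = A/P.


For a rectangular section:
Flow area A = b * y = 13.3 * 1.76 = 23.41 m^2.
Wetted perimeter P = b + 2y = 13.3 + 2*1.76 = 16.82 m.
Hydraulic radius R = A/P = 23.41 / 16.82 = 1.3917 m.

1.3917


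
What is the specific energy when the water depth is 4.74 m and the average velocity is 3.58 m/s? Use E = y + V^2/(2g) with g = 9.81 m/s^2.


Specific energy E = y + V^2/(2g).
Velocity head = V^2/(2g) = 3.58^2 / (2*9.81) = 12.8164 / 19.62 = 0.6532 m.
E = 4.74 + 0.6532 = 5.3932 m.

5.3932


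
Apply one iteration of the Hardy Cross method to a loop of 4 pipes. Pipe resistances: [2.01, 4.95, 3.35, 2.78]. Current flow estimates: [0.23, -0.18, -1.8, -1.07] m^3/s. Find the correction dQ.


Numerator terms (r*Q*|Q|): 2.01*0.23*|0.23| = 0.1063; 4.95*-0.18*|-0.18| = -0.1604; 3.35*-1.8*|-1.8| = -10.854; 2.78*-1.07*|-1.07| = -3.1828.
Sum of numerator = -14.0909.
Denominator terms (r*|Q|): 2.01*|0.23| = 0.4623; 4.95*|-0.18| = 0.891; 3.35*|-1.8| = 6.03; 2.78*|-1.07| = 2.9746.
2 * sum of denominator = 2 * 10.3579 = 20.7158.
dQ = --14.0909 / 20.7158 = 0.6802 m^3/s.

0.6802


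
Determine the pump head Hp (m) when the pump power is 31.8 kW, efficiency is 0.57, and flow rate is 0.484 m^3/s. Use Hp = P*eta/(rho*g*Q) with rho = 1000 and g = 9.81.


Pump head formula: Hp = P * eta / (rho * g * Q).
Numerator: P * eta = 31.8 * 1000 * 0.57 = 18126.0 W.
Denominator: rho * g * Q = 1000 * 9.81 * 0.484 = 4748.04.
Hp = 18126.0 / 4748.04 = 3.82 m.

3.82


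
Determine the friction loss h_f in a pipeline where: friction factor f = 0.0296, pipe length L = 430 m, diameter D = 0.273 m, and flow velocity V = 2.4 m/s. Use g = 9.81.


Darcy-Weisbach equation: h_f = f * (L/D) * V^2/(2g).
f * L/D = 0.0296 * 430/0.273 = 46.6227.
V^2/(2g) = 2.4^2 / (2*9.81) = 5.76 / 19.62 = 0.2936 m.
h_f = 46.6227 * 0.2936 = 13.687 m.

13.687


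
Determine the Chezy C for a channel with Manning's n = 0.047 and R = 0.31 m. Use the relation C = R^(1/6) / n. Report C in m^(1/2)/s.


The Chezy coefficient relates to Manning's n through C = R^(1/6) / n.
R^(1/6) = 0.31^(1/6) = 0.822672.
C = 0.822672 / 0.047 = 17.5 m^(1/2)/s.

17.5


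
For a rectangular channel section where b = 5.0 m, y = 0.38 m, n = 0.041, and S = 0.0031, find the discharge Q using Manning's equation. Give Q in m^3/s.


For a rectangular channel, the cross-sectional area A = b * y = 5.0 * 0.38 = 1.9 m^2.
The wetted perimeter P = b + 2y = 5.0 + 2*0.38 = 5.76 m.
Hydraulic radius R = A/P = 1.9/5.76 = 0.3299 m.
Velocity V = (1/n)*R^(2/3)*S^(1/2) = (1/0.041)*0.3299^(2/3)*0.0031^(1/2) = 0.6483 m/s.
Discharge Q = A * V = 1.9 * 0.6483 = 1.232 m^3/s.

1.232


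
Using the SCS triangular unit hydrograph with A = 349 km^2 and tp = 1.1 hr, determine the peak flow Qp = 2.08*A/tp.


SCS formula: Qp = 2.08 * A / tp.
Qp = 2.08 * 349 / 1.1
   = 725.92 / 1.1
   = 659.93 m^3/s per cm.

659.93


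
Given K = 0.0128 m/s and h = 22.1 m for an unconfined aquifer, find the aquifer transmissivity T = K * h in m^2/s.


Transmissivity is defined as T = K * h.
T = 0.0128 * 22.1
  = 0.2829 m^2/s.

0.2829


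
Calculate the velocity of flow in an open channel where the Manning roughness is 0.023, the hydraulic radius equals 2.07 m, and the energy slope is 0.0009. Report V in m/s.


Manning's equation gives V = (1/n) * R^(2/3) * S^(1/2).
First, compute R^(2/3) = 2.07^(2/3) = 1.6242.
Next, S^(1/2) = 0.0009^(1/2) = 0.03.
Then 1/n = 1/0.023 = 43.48.
V = 43.48 * 1.6242 * 0.03 = 2.1186 m/s.

2.1186


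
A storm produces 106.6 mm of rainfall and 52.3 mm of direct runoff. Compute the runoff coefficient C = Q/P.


The runoff coefficient C = runoff depth / rainfall depth.
C = 52.3 / 106.6
  = 0.4906.

0.4906


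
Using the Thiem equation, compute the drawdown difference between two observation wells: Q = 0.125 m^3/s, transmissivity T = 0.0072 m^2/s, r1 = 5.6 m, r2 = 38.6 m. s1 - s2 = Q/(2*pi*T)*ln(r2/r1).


Thiem equation: s1 - s2 = Q/(2*pi*T) * ln(r2/r1).
ln(r2/r1) = ln(38.6/5.6) = 1.9305.
Q/(2*pi*T) = 0.125 / (2*pi*0.0072) = 0.125 / 0.0452 = 2.7631.
s1 - s2 = 2.7631 * 1.9305 = 5.3341 m.

5.3341


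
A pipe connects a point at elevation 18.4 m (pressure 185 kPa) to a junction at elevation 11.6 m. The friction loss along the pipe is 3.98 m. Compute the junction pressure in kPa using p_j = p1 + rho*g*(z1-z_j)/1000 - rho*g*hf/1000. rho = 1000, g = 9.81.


Junction pressure: p_j = p1 + rho*g*(z1 - z_j)/1000 - rho*g*hf/1000.
Elevation term = 1000*9.81*(18.4 - 11.6)/1000 = 66.708 kPa.
Friction term = 1000*9.81*3.98/1000 = 39.044 kPa.
p_j = 185 + 66.708 - 39.044 = 212.66 kPa.

212.66


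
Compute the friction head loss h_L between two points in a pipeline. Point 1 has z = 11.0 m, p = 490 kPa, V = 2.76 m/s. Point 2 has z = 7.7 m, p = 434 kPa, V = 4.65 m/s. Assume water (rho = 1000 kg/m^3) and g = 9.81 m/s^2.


Total head at each section: H = z + p/(rho*g) + V^2/(2g).
H1 = 11.0 + 490*1000/(1000*9.81) + 2.76^2/(2*9.81)
   = 11.0 + 49.949 + 0.3883
   = 61.337 m.
H2 = 7.7 + 434*1000/(1000*9.81) + 4.65^2/(2*9.81)
   = 7.7 + 44.241 + 1.1021
   = 53.043 m.
h_L = H1 - H2 = 61.337 - 53.043 = 8.295 m.

8.295


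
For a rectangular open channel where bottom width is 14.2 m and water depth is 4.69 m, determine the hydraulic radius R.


For a rectangular section:
Flow area A = b * y = 14.2 * 4.69 = 66.6 m^2.
Wetted perimeter P = b + 2y = 14.2 + 2*4.69 = 23.58 m.
Hydraulic radius R = A/P = 66.6 / 23.58 = 2.8243 m.

2.8243


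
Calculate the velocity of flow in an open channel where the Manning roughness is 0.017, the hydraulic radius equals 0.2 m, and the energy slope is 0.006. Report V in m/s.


Manning's equation gives V = (1/n) * R^(2/3) * S^(1/2).
First, compute R^(2/3) = 0.2^(2/3) = 0.342.
Next, S^(1/2) = 0.006^(1/2) = 0.07746.
Then 1/n = 1/0.017 = 58.82.
V = 58.82 * 0.342 * 0.07746 = 1.5583 m/s.

1.5583


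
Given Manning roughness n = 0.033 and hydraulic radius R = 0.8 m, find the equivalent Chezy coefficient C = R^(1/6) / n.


The Chezy coefficient relates to Manning's n through C = R^(1/6) / n.
R^(1/6) = 0.8^(1/6) = 0.963492.
C = 0.963492 / 0.033 = 29.2 m^(1/2)/s.

29.2


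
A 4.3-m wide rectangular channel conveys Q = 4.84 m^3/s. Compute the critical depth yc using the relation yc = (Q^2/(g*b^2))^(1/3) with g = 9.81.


Using yc = (Q^2 / (g * b^2))^(1/3):
Q^2 = 4.84^2 = 23.43.
g * b^2 = 9.81 * 4.3^2 = 9.81 * 18.49 = 181.39.
Q^2 / (g*b^2) = 23.43 / 181.39 = 0.1292.
yc = 0.1292^(1/3) = 0.5055 m.

0.5055


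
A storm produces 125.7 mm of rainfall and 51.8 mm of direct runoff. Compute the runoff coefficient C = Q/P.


The runoff coefficient C = runoff depth / rainfall depth.
C = 51.8 / 125.7
  = 0.4121.

0.4121


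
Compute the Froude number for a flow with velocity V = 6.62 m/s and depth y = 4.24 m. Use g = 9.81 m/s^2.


The Froude number is defined as Fr = V / sqrt(g*y).
g*y = 9.81 * 4.24 = 41.5944.
sqrt(g*y) = sqrt(41.5944) = 6.4494.
Fr = 6.62 / 6.4494 = 1.0265.

1.0265


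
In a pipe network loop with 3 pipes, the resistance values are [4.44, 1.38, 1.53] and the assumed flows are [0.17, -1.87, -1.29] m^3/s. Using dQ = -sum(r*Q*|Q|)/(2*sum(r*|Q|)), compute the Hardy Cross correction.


Numerator terms (r*Q*|Q|): 4.44*0.17*|0.17| = 0.1283; 1.38*-1.87*|-1.87| = -4.8257; 1.53*-1.29*|-1.29| = -2.5461.
Sum of numerator = -7.2435.
Denominator terms (r*|Q|): 4.44*|0.17| = 0.7548; 1.38*|-1.87| = 2.5806; 1.53*|-1.29| = 1.9737.
2 * sum of denominator = 2 * 5.3091 = 10.6182.
dQ = --7.2435 / 10.6182 = 0.6822 m^3/s.

0.6822


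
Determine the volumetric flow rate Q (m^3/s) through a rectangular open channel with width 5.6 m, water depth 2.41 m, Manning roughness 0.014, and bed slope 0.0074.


For a rectangular channel, the cross-sectional area A = b * y = 5.6 * 2.41 = 13.5 m^2.
The wetted perimeter P = b + 2y = 5.6 + 2*2.41 = 10.42 m.
Hydraulic radius R = A/P = 13.5/10.42 = 1.2952 m.
Velocity V = (1/n)*R^(2/3)*S^(1/2) = (1/0.014)*1.2952^(2/3)*0.0074^(1/2) = 7.301 m/s.
Discharge Q = A * V = 13.5 * 7.301 = 98.534 m^3/s.

98.534


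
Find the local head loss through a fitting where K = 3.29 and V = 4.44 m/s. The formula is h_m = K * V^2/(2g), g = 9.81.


Minor loss formula: h_m = K * V^2/(2g).
V^2 = 4.44^2 = 19.7136.
V^2/(2g) = 19.7136 / 19.62 = 1.0048 m.
h_m = 3.29 * 1.0048 = 3.3057 m.

3.3057


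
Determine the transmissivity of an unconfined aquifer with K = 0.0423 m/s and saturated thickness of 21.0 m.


Transmissivity is defined as T = K * h.
T = 0.0423 * 21.0
  = 0.8883 m^2/s.

0.8883


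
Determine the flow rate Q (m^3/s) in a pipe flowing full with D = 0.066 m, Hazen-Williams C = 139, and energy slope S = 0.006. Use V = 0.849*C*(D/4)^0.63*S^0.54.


For a full circular pipe, R = D/4 = 0.066/4 = 0.0165 m.
V = 0.849 * 139 * 0.0165^0.63 * 0.006^0.54
  = 0.849 * 139 * 0.075338 * 0.063125
  = 0.5612 m/s.
Pipe area A = pi*D^2/4 = pi*0.066^2/4 = 0.0034 m^2.
Q = A * V = 0.0034 * 0.5612 = 0.0019 m^3/s.

0.0019


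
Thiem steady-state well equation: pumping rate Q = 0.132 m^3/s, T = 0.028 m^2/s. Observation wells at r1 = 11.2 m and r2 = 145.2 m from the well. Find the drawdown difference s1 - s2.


Thiem equation: s1 - s2 = Q/(2*pi*T) * ln(r2/r1).
ln(r2/r1) = ln(145.2/11.2) = 2.5622.
Q/(2*pi*T) = 0.132 / (2*pi*0.028) = 0.132 / 0.1759 = 0.7503.
s1 - s2 = 0.7503 * 2.5622 = 1.9224 m.

1.9224


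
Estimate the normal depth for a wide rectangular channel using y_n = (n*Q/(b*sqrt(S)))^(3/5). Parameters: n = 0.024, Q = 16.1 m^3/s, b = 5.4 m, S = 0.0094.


We use the wide-channel approximation y_n = (n*Q/(b*sqrt(S)))^(3/5).
sqrt(S) = sqrt(0.0094) = 0.096954.
Numerator: n*Q = 0.024 * 16.1 = 0.3864.
Denominator: b*sqrt(S) = 5.4 * 0.096954 = 0.523552.
arg = 0.738.
y_n = 0.738^(3/5) = 0.8334 m.

0.8334


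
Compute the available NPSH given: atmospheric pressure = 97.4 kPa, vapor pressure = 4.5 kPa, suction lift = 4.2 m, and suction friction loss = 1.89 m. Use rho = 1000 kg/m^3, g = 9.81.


NPSHa = p_atm/(rho*g) - z_s - hf_s - p_vap/(rho*g).
p_atm/(rho*g) = 97.4*1000 / (1000*9.81) = 9.929 m.
p_vap/(rho*g) = 4.5*1000 / (1000*9.81) = 0.459 m.
NPSHa = 9.929 - 4.2 - 1.89 - 0.459
      = 3.38 m.

3.38


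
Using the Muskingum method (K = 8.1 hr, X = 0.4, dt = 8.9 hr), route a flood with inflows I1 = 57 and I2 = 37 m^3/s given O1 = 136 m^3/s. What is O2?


Muskingum coefficients:
denom = 2*K*(1-X) + dt = 2*8.1*(1-0.4) + 8.9 = 18.62.
C0 = (dt - 2*K*X)/denom = (8.9 - 2*8.1*0.4)/18.62 = 0.13.
C1 = (dt + 2*K*X)/denom = (8.9 + 2*8.1*0.4)/18.62 = 0.826.
C2 = (2*K*(1-X) - dt)/denom = 0.044.
O2 = C0*I2 + C1*I1 + C2*O1
   = 0.13*37 + 0.826*57 + 0.044*136
   = 57.88 m^3/s.

57.88


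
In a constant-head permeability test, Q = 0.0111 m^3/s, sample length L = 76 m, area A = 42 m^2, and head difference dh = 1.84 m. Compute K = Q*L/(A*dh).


From K = Q*L / (A*dh):
Numerator: Q*L = 0.0111 * 76 = 0.8436.
Denominator: A*dh = 42 * 1.84 = 77.28.
K = 0.8436 / 77.28 = 0.010916 m/s.

0.010916


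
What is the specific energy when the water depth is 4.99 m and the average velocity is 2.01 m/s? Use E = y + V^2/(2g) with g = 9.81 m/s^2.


Specific energy E = y + V^2/(2g).
Velocity head = V^2/(2g) = 2.01^2 / (2*9.81) = 4.0401 / 19.62 = 0.2059 m.
E = 4.99 + 0.2059 = 5.1959 m.

5.1959


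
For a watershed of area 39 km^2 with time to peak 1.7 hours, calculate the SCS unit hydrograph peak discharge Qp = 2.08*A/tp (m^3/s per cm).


SCS formula: Qp = 2.08 * A / tp.
Qp = 2.08 * 39 / 1.7
   = 81.12 / 1.7
   = 47.72 m^3/s per cm.

47.72


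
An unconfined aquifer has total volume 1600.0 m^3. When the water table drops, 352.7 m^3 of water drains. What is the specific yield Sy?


Specific yield Sy = Volume drained / Total volume.
Sy = 352.7 / 1600.0
   = 0.2204.

0.2204


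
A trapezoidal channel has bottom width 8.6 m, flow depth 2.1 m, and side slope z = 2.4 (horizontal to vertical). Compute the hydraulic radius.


For a trapezoidal section with side slope z:
A = (b + z*y)*y = (8.6 + 2.4*2.1)*2.1 = 28.644 m^2.
P = b + 2*y*sqrt(1 + z^2) = 8.6 + 2*2.1*sqrt(1 + 2.4^2) = 19.52 m.
R = A/P = 28.644 / 19.52 = 1.4674 m.

1.4674


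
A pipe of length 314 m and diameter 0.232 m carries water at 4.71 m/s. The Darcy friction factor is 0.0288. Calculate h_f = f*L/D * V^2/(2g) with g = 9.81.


Darcy-Weisbach equation: h_f = f * (L/D) * V^2/(2g).
f * L/D = 0.0288 * 314/0.232 = 38.9793.
V^2/(2g) = 4.71^2 / (2*9.81) = 22.1841 / 19.62 = 1.1307 m.
h_f = 38.9793 * 1.1307 = 44.073 m.

44.073


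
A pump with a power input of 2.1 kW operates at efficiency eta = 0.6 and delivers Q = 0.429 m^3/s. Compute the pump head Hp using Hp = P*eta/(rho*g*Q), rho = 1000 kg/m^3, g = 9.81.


Pump head formula: Hp = P * eta / (rho * g * Q).
Numerator: P * eta = 2.1 * 1000 * 0.6 = 1260.0 W.
Denominator: rho * g * Q = 1000 * 9.81 * 0.429 = 4208.49.
Hp = 1260.0 / 4208.49 = 0.3 m.

0.3


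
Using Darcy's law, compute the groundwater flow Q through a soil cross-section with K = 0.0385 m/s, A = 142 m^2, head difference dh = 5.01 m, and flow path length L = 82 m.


Darcy's law: Q = K * A * i, where i = dh/L.
Hydraulic gradient i = 5.01 / 82 = 0.061098.
Q = 0.0385 * 142 * 0.061098
  = 0.334 m^3/s.

0.334


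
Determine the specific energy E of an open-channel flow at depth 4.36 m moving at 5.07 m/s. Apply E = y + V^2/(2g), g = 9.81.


Specific energy E = y + V^2/(2g).
Velocity head = V^2/(2g) = 5.07^2 / (2*9.81) = 25.7049 / 19.62 = 1.3101 m.
E = 4.36 + 1.3101 = 5.6701 m.

5.6701


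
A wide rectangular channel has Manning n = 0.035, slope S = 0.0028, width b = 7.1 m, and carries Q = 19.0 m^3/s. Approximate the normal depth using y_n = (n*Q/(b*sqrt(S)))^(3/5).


We use the wide-channel approximation y_n = (n*Q/(b*sqrt(S)))^(3/5).
sqrt(S) = sqrt(0.0028) = 0.052915.
Numerator: n*Q = 0.035 * 19.0 = 0.665.
Denominator: b*sqrt(S) = 7.1 * 0.052915 = 0.375696.
arg = 1.77.
y_n = 1.77^(3/5) = 1.4086 m.

1.4086


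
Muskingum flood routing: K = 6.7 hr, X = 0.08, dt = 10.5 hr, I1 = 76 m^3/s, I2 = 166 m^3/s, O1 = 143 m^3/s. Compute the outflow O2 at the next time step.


Muskingum coefficients:
denom = 2*K*(1-X) + dt = 2*6.7*(1-0.08) + 10.5 = 22.828.
C0 = (dt - 2*K*X)/denom = (10.5 - 2*6.7*0.08)/22.828 = 0.413.
C1 = (dt + 2*K*X)/denom = (10.5 + 2*6.7*0.08)/22.828 = 0.5069.
C2 = (2*K*(1-X) - dt)/denom = 0.0801.
O2 = C0*I2 + C1*I1 + C2*O1
   = 0.413*166 + 0.5069*76 + 0.0801*143
   = 118.54 m^3/s.

118.54


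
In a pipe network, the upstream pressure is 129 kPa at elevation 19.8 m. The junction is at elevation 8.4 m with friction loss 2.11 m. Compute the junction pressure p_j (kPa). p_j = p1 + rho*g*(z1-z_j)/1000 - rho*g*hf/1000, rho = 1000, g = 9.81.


Junction pressure: p_j = p1 + rho*g*(z1 - z_j)/1000 - rho*g*hf/1000.
Elevation term = 1000*9.81*(19.8 - 8.4)/1000 = 111.834 kPa.
Friction term = 1000*9.81*2.11/1000 = 20.699 kPa.
p_j = 129 + 111.834 - 20.699 = 220.13 kPa.

220.13


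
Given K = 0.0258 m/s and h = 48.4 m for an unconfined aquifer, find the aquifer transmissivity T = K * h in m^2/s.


Transmissivity is defined as T = K * h.
T = 0.0258 * 48.4
  = 1.2487 m^2/s.

1.2487


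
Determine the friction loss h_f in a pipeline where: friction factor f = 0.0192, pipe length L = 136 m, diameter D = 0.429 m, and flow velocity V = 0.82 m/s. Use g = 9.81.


Darcy-Weisbach equation: h_f = f * (L/D) * V^2/(2g).
f * L/D = 0.0192 * 136/0.429 = 6.0867.
V^2/(2g) = 0.82^2 / (2*9.81) = 0.6724 / 19.62 = 0.0343 m.
h_f = 6.0867 * 0.0343 = 0.209 m.

0.209


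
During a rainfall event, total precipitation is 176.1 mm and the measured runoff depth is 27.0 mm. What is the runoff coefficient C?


The runoff coefficient C = runoff depth / rainfall depth.
C = 27.0 / 176.1
  = 0.1533.

0.1533


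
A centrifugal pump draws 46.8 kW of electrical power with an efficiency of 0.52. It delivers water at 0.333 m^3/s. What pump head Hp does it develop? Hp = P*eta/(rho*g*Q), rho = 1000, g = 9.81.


Pump head formula: Hp = P * eta / (rho * g * Q).
Numerator: P * eta = 46.8 * 1000 * 0.52 = 24336.0 W.
Denominator: rho * g * Q = 1000 * 9.81 * 0.333 = 3266.73.
Hp = 24336.0 / 3266.73 = 7.45 m.

7.45


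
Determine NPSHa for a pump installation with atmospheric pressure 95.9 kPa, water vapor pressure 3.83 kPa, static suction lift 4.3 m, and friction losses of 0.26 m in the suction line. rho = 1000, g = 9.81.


NPSHa = p_atm/(rho*g) - z_s - hf_s - p_vap/(rho*g).
p_atm/(rho*g) = 95.9*1000 / (1000*9.81) = 9.776 m.
p_vap/(rho*g) = 3.83*1000 / (1000*9.81) = 0.39 m.
NPSHa = 9.776 - 4.3 - 0.26 - 0.39
      = 4.83 m.

4.83


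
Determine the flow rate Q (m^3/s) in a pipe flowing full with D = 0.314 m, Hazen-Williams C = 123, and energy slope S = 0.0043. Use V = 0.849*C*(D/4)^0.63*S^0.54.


For a full circular pipe, R = D/4 = 0.314/4 = 0.0785 m.
V = 0.849 * 123 * 0.0785^0.63 * 0.0043^0.54
  = 0.849 * 123 * 0.201265 * 0.052732
  = 1.1083 m/s.
Pipe area A = pi*D^2/4 = pi*0.314^2/4 = 0.0774 m^2.
Q = A * V = 0.0774 * 1.1083 = 0.0858 m^3/s.

0.0858


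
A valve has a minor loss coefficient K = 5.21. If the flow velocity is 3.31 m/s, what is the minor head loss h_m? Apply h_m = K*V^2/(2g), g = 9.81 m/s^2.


Minor loss formula: h_m = K * V^2/(2g).
V^2 = 3.31^2 = 10.9561.
V^2/(2g) = 10.9561 / 19.62 = 0.5584 m.
h_m = 5.21 * 0.5584 = 2.9093 m.

2.9093


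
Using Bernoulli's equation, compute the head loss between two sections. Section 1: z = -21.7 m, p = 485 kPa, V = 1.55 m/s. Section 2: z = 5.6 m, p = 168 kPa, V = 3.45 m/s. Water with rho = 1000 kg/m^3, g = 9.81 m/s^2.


Total head at each section: H = z + p/(rho*g) + V^2/(2g).
H1 = -21.7 + 485*1000/(1000*9.81) + 1.55^2/(2*9.81)
   = -21.7 + 49.439 + 0.1225
   = 27.862 m.
H2 = 5.6 + 168*1000/(1000*9.81) + 3.45^2/(2*9.81)
   = 5.6 + 17.125 + 0.6067
   = 23.332 m.
h_L = H1 - H2 = 27.862 - 23.332 = 4.53 m.

4.53


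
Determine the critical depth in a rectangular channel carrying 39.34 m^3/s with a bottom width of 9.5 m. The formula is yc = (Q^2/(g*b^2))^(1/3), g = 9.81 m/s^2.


Using yc = (Q^2 / (g * b^2))^(1/3):
Q^2 = 39.34^2 = 1547.64.
g * b^2 = 9.81 * 9.5^2 = 9.81 * 90.25 = 885.35.
Q^2 / (g*b^2) = 1547.64 / 885.35 = 1.7481.
yc = 1.7481^(1/3) = 1.2046 m.

1.2046


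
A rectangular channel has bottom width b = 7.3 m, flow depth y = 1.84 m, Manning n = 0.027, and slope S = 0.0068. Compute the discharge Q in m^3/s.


For a rectangular channel, the cross-sectional area A = b * y = 7.3 * 1.84 = 13.43 m^2.
The wetted perimeter P = b + 2y = 7.3 + 2*1.84 = 10.98 m.
Hydraulic radius R = A/P = 13.43/10.98 = 1.2233 m.
Velocity V = (1/n)*R^(2/3)*S^(1/2) = (1/0.027)*1.2233^(2/3)*0.0068^(1/2) = 3.4934 m/s.
Discharge Q = A * V = 13.43 * 3.4934 = 46.923 m^3/s.

46.923


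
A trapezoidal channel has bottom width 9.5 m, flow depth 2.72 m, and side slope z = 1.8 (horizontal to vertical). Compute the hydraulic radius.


For a trapezoidal section with side slope z:
A = (b + z*y)*y = (9.5 + 1.8*2.72)*2.72 = 39.157 m^2.
P = b + 2*y*sqrt(1 + z^2) = 9.5 + 2*2.72*sqrt(1 + 1.8^2) = 20.702 m.
R = A/P = 39.157 / 20.702 = 1.8915 m.

1.8915


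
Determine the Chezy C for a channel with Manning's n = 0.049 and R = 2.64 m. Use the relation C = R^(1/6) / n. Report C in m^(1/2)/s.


The Chezy coefficient relates to Manning's n through C = R^(1/6) / n.
R^(1/6) = 2.64^(1/6) = 1.175621.
C = 1.175621 / 0.049 = 23.99 m^(1/2)/s.

23.99


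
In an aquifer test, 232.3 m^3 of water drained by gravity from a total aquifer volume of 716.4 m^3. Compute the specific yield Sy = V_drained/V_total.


Specific yield Sy = Volume drained / Total volume.
Sy = 232.3 / 716.4
   = 0.3243.

0.3243


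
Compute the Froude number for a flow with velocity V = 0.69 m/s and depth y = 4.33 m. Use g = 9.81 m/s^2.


The Froude number is defined as Fr = V / sqrt(g*y).
g*y = 9.81 * 4.33 = 42.4773.
sqrt(g*y) = sqrt(42.4773) = 6.5175.
Fr = 0.69 / 6.5175 = 0.1059.

0.1059


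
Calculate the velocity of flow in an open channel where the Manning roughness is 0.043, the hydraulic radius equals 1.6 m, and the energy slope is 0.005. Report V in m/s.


Manning's equation gives V = (1/n) * R^(2/3) * S^(1/2).
First, compute R^(2/3) = 1.6^(2/3) = 1.368.
Next, S^(1/2) = 0.005^(1/2) = 0.070711.
Then 1/n = 1/0.043 = 23.26.
V = 23.26 * 1.368 * 0.070711 = 2.2496 m/s.

2.2496


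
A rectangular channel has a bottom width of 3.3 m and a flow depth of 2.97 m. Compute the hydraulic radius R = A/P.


For a rectangular section:
Flow area A = b * y = 3.3 * 2.97 = 9.8 m^2.
Wetted perimeter P = b + 2y = 3.3 + 2*2.97 = 9.24 m.
Hydraulic radius R = A/P = 9.8 / 9.24 = 1.0607 m.

1.0607


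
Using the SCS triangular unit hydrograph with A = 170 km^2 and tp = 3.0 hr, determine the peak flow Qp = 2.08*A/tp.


SCS formula: Qp = 2.08 * A / tp.
Qp = 2.08 * 170 / 3.0
   = 353.6 / 3.0
   = 117.87 m^3/s per cm.

117.87


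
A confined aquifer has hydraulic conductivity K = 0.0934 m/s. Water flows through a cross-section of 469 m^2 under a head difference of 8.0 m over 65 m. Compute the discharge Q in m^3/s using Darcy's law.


Darcy's law: Q = K * A * i, where i = dh/L.
Hydraulic gradient i = 8.0 / 65 = 0.123077.
Q = 0.0934 * 469 * 0.123077
  = 5.3913 m^3/s.

5.3913


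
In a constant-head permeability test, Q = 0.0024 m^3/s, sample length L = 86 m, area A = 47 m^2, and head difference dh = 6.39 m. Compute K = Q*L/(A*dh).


From K = Q*L / (A*dh):
Numerator: Q*L = 0.0024 * 86 = 0.2064.
Denominator: A*dh = 47 * 6.39 = 300.33.
K = 0.2064 / 300.33 = 0.000687 m/s.

0.000687


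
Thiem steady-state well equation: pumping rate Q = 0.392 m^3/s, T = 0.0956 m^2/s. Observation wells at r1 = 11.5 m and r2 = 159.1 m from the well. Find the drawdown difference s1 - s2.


Thiem equation: s1 - s2 = Q/(2*pi*T) * ln(r2/r1).
ln(r2/r1) = ln(159.1/11.5) = 2.6272.
Q/(2*pi*T) = 0.392 / (2*pi*0.0956) = 0.392 / 0.6007 = 0.6526.
s1 - s2 = 0.6526 * 2.6272 = 1.7145 m.

1.7145


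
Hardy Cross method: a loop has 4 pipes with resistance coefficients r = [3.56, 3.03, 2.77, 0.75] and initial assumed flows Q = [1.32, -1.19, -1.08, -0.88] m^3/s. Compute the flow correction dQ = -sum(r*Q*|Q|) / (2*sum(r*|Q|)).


Numerator terms (r*Q*|Q|): 3.56*1.32*|1.32| = 6.2029; 3.03*-1.19*|-1.19| = -4.2908; 2.77*-1.08*|-1.08| = -3.2309; 0.75*-0.88*|-0.88| = -0.5808.
Sum of numerator = -1.8996.
Denominator terms (r*|Q|): 3.56*|1.32| = 4.6992; 3.03*|-1.19| = 3.6057; 2.77*|-1.08| = 2.9916; 0.75*|-0.88| = 0.66.
2 * sum of denominator = 2 * 11.9565 = 23.913.
dQ = --1.8996 / 23.913 = 0.0794 m^3/s.

0.0794


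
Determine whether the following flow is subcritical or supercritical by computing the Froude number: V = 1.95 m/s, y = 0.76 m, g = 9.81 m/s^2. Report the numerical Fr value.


The Froude number is defined as Fr = V / sqrt(g*y).
g*y = 9.81 * 0.76 = 7.4556.
sqrt(g*y) = sqrt(7.4556) = 2.7305.
Fr = 1.95 / 2.7305 = 0.7142.
Since Fr < 1, the flow is subcritical.

0.7142


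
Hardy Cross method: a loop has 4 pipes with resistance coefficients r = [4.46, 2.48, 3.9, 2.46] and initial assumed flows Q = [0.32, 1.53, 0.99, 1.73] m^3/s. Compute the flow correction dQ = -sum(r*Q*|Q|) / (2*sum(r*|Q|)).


Numerator terms (r*Q*|Q|): 4.46*0.32*|0.32| = 0.4567; 2.48*1.53*|1.53| = 5.8054; 3.9*0.99*|0.99| = 3.8224; 2.46*1.73*|1.73| = 7.3625.
Sum of numerator = 17.4471.
Denominator terms (r*|Q|): 4.46*|0.32| = 1.4272; 2.48*|1.53| = 3.7944; 3.9*|0.99| = 3.861; 2.46*|1.73| = 4.2558.
2 * sum of denominator = 2 * 13.3384 = 26.6768.
dQ = -17.4471 / 26.6768 = -0.654 m^3/s.

-0.654
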